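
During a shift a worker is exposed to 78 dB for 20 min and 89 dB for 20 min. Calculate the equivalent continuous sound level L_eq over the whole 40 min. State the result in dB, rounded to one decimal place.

86.3 dB

Weight each interval's intensity by its duration and average over T = 40 min:
Σ tᵢ·10^(Lᵢ/10) = 20·10^(78/10) + 20·10^(89/10) = 1.715e+10.
L_eq = 10·log₁₀(1.715e+10/40) = 86.32 dB.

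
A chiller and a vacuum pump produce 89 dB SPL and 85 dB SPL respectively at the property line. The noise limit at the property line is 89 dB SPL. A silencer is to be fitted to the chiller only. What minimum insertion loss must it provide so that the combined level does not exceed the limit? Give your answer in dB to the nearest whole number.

2 dB

Everything except the chiller sums to 10^(85/10) = 3.162e+08 in linear terms, 85.00 dB SPL.
To meet 89 dB SPL overall, the treated chiller may contribute at most 10^(89/10) − 3.162e+08 = 4.781e+08, i.e. 86.80 dB SPL.
So the chiller must be reduced from 89 to 86.80 dB SPL: IL = 2.20 dB.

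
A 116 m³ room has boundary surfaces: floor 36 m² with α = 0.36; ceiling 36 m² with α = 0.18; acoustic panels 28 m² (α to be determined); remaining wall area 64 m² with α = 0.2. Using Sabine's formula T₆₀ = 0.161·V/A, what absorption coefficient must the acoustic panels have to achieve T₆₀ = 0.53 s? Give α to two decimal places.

0.11

A = 0.161·V/T₆₀ = 0.161·116/0.53 = 35.24 m² sabins.
Absorption from the other surfaces = 36·0.36 + 36·0.18 + 64·0.2 = 32.24 m², so the acoustic panels must supply 3.00 m² over 28 m².
α = 3.00/28 = 0.107.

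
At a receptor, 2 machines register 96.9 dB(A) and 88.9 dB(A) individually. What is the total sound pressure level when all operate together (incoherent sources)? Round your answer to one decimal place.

Incoherent sources combine by intensity addition: L_total = 10·log₁₀(Σ 10^(L_i/10)).
Σ 10^(L/10) = 10^(96.9/10) + 10^(88.9/10) = 5.674e+09.
L_total = 10·log₁₀(5.674e+09) = 97.54 dB(A).

97.5 dB(A)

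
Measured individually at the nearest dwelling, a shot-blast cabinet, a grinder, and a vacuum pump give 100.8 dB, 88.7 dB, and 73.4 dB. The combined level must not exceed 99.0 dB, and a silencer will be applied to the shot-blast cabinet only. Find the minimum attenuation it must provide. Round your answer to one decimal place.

Everything except the shot-blast cabinet sums to 10^(88.7/10) + 10^(73.4/10) = 7.632e+08 in linear terms, 88.83 dB.
The limit corresponds to 10^(99.0/10) = 7.943e+09; subtracting the fixed part leaves 7.180e+09 for the shot-blast cabinet, i.e. 98.56 dB.
Required insertion loss = 100.8 − 98.56 = 2.24 dB.

2.2 dB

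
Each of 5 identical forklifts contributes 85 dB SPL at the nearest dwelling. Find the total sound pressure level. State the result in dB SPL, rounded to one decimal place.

92.0 dB SPL

N identical incoherent sources raise the level by 10·log₁₀ N.
L_total = 85 + 10·log₁₀(5) = 85 + 6.990 = 91.99 dB SPL.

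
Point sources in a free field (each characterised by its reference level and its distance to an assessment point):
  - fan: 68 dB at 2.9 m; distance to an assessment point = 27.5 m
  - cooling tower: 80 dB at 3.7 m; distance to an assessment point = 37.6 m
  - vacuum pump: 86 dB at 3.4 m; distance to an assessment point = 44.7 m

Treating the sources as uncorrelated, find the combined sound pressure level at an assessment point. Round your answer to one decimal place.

65.2 dB

First find each source's level at the receiver (point-source: −20·log₁₀(r/r_ref)), then combine on an intensity basis.
fan: 68 − 20·log₁₀(27.5/2.9) = 68 − 19.54 = 48.46 dB.
cooling tower: 80 − 20·log₁₀(37.6/3.7) = 80 − 20.14 = 59.86 dB.
vacuum pump: 86 − 20·log₁₀(44.7/3.4) = 86 − 22.38 = 63.62 dB.
Σ 10^(L/10) = 3.342e+06 → L_total = 10·log₁₀(3.342e+06) = 65.24 dB.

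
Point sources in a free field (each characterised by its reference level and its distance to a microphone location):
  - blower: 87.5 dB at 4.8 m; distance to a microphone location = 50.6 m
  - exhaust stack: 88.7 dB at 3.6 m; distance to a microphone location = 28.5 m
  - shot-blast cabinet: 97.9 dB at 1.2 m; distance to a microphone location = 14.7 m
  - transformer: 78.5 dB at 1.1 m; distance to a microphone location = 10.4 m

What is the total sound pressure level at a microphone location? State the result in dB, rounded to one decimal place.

77.7 dB

First find each source's level at the receiver (point-source: −20·log₁₀(r/r_ref)), then combine on an intensity basis.
blower: 87.5 − 20·log₁₀(50.6/4.8) = 87.5 − 20.46 = 67.04 dB.
exhaust stack: 88.7 − 20·log₁₀(28.5/3.6) = 88.7 − 17.97 = 70.73 dB.
shot-blast cabinet: 97.9 − 20·log₁₀(14.7/1.2) = 97.9 − 21.76 = 76.14 dB.
transformer: 78.5 − 20·log₁₀(10.4/1.1) = 78.5 − 19.51 = 58.99 dB.
Σ 10^(L/10) = 5.877e+07 → L_total = 10·log₁₀(5.877e+07) = 77.69 dB.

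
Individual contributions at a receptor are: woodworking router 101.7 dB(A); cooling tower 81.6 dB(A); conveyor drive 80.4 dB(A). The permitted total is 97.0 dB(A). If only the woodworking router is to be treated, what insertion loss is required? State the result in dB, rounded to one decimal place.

4.9 dB

Fixed contribution from the other sources: Σ 10^(L/10) = 10^(81.6/10) + 10^(80.4/10) = 2.542e+08 (84.05 dB(A)).
To meet 97.0 dB(A) overall, the treated woodworking router may contribute at most 10^(97.0/10) − 2.542e+08 = 4.758e+09, i.e. 96.77 dB(A).
So the woodworking router must be reduced from 101.7 to 96.77 dB(A): IL = 4.93 dB.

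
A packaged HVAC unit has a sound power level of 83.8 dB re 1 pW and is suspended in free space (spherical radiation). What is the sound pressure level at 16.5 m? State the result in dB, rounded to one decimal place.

Free-field spherical radiation: L_p = L_w − 10·log₁₀(4π·r²), r = 16.5 m.
4π·r² = 3421 m², 10·log₁₀ of that is 35.342 dB.
L_p = 83.8 − 35.342 = 48.46 dB.

48.5 dB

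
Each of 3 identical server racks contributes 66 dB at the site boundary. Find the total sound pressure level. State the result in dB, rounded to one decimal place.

N identical incoherent sources raise the level by 10·log₁₀ N.
L_total = 66 + 10·log₁₀(3) = 66 + 4.771 = 70.77 dB.

70.8 dB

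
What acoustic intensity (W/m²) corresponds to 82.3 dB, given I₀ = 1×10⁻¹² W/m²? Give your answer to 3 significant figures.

0.000170 W/m²

L = 10·log₁₀(I/I₀) ⇒ I = I₀·10^(L/10) = 10⁻¹² × 10^8.23.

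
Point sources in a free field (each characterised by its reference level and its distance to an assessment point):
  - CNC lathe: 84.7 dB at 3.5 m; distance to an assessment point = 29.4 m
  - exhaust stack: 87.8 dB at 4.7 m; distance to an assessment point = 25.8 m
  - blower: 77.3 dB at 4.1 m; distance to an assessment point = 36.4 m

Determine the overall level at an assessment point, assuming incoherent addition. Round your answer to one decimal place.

74.0 dB

Apply inverse-square spreading to bring every level to the receiver, then sum 10^(L/10).
CNC lathe: 84.7 − 20·log₁₀(29.4/3.5) = 84.7 − 18.49 = 66.21 dB.
exhaust stack: 87.8 − 20·log₁₀(25.8/4.7) = 87.8 − 14.79 = 73.01 dB.
blower: 77.3 − 20·log₁₀(36.4/4.1) = 77.3 − 18.97 = 58.33 dB.
Σ 10^(L/10) = 2.486e+07 → L_total = 10·log₁₀(2.486e+07) = 73.96 dB.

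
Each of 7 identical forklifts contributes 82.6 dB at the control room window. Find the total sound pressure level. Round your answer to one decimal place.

With 7 equal, uncorrelated contributions the intensity is 7× that of one unit, giving a rise of 10·log₁₀ 7.
L_total = 82.6 + 10·log₁₀(7) = 82.6 + 8.451 = 91.05 dB.

91.1 dB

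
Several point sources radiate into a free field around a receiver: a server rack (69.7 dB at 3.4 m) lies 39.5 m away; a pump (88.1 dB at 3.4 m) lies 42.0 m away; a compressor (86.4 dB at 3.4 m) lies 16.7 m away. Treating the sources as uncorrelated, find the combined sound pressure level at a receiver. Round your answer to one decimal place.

Apply inverse-square spreading to bring every level to the receiver, then sum 10^(L/10).
server rack: 69.7 − 20·log₁₀(39.5/3.4) = 69.7 − 21.30 = 48.40 dB.
pump: 88.1 − 20·log₁₀(42.0/3.4) = 88.1 − 21.84 = 66.26 dB.
compressor: 86.4 − 20·log₁₀(16.7/3.4) = 86.4 − 13.82 = 72.58 dB.
Σ 10^(L/10) = 2.239e+07 → L_total = 10·log₁₀(2.239e+07) = 73.50 dB.

73.5 dB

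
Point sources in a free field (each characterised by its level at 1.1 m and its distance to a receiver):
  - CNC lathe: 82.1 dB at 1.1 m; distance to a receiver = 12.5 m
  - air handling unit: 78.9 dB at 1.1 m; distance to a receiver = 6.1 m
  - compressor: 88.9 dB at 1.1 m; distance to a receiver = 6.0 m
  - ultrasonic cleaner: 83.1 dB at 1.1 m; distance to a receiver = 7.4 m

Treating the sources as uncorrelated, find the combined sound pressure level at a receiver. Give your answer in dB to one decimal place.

75.4 dB

First find each source's level at the receiver (point-source: −20·log₁₀(r/r_ref)), then combine on an intensity basis.
CNC lathe: 82.1 − 20·log₁₀(12.5/1.1) = 82.1 − 21.11 = 60.99 dB.
air handling unit: 78.9 − 20·log₁₀(6.1/1.1) = 78.9 − 14.88 = 64.02 dB.
compressor: 88.9 − 20·log₁₀(6.0/1.1) = 88.9 − 14.74 = 74.16 dB.
ultrasonic cleaner: 83.1 − 20·log₁₀(7.4/1.1) = 83.1 − 16.56 = 66.54 dB.
Σ 10^(L/10) = 3.438e+07 → L_total = 10·log₁₀(3.438e+07) = 75.36 dB.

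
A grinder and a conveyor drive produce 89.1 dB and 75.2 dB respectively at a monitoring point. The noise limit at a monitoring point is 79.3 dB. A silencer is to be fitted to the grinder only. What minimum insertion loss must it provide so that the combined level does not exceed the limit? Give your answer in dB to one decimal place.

Fixed contribution from the other source: Σ 10^(L/10) = 10^(75.2/10) = 3.311e+07 (75.20 dB).
The limit corresponds to 10^(79.3/10) = 8.511e+07; subtracting the fixed part leaves 5.200e+07 for the grinder, i.e. 77.16 dB.
Required insertion loss = 89.1 − 77.16 = 11.94 dB.

11.9 dB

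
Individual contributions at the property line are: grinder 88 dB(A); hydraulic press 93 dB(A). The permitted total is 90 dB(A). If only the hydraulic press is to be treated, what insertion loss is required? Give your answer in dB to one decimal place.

Everything except the hydraulic press sums to 10^(88/10) = 6.310e+08 in linear terms, 88.00 dB(A).
To meet 90 dB(A) overall, the treated hydraulic press may contribute at most 10^(90/10) − 6.310e+08 = 3.690e+08, i.e. 85.67 dB(A).
Required insertion loss = 93 − 85.67 = 7.33 dB.

7.3 dB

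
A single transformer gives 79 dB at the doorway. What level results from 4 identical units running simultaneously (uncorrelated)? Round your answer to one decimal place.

85.0 dB

With 4 equal, uncorrelated contributions the intensity is 4× that of one unit, giving a rise of 10·log₁₀ 4.
L_total = 79 + 10·log₁₀(4) = 79 + 6.021 = 85.02 dB.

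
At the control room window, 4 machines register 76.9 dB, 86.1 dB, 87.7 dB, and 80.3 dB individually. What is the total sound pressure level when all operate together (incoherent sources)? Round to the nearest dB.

91 dB

Incoherent sources combine by intensity addition: L_total = 10·log₁₀(Σ 10^(L_i/10)).
Σ 10^(L/10) = 10^(76.9/10) + 10^(86.1/10) + 10^(87.7/10) + 10^(80.3/10) = 1.152e+09.
L_total = 10·log₁₀(1.152e+09) = 90.62 dB.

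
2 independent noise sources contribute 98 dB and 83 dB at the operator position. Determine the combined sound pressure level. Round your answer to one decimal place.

Incoherent sources combine by intensity addition: L_total = 10·log₁₀(Σ 10^(L_i/10)).
Σ 10^(L/10) = 10^(98/10) + 10^(83/10) = 6.509e+09.
L_total = 10·log₁₀(6.509e+09) = 98.14 dB.

98.1 dB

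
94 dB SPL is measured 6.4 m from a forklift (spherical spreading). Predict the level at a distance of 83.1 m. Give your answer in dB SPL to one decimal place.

For a point source, L₂ = L₁ − 20·log₁₀(r₂/r₁).
L₂ = 94 − 20·log₁₀(83.1/6.4) = 94 − 22.268 = 71.73 dB SPL.

71.7 dB SPL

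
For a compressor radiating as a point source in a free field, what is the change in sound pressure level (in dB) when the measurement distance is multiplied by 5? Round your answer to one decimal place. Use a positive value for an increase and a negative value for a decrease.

-14.0 dB

With spherical spreading the level changes by −20·log₁₀(r₂/r₁).
ΔL = −20·log₁₀(5) = -13.98 dB.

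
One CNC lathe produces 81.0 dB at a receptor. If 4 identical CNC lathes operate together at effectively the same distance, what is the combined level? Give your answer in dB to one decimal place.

N identical incoherent sources raise the level by 10·log₁₀ N.
L_total = 81.0 + 10·log₁₀(4) = 81.0 + 6.021 = 87.02 dB.

87.0 dB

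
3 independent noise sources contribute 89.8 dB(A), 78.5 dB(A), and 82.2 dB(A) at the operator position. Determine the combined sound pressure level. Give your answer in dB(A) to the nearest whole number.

Incoherent sources combine by intensity addition: L_total = 10·log₁₀(Σ 10^(L_i/10)).
Σ 10^(L/10) = 10^(89.8/10) + 10^(78.5/10) + 10^(82.2/10) = 1.192e+09.
L_total = 10·log₁₀(1.192e+09) = 90.76 dB(A).

91 dB(A)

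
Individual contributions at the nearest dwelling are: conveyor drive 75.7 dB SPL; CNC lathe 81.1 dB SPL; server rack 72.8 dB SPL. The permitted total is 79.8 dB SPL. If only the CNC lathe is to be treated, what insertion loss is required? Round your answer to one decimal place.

5.2 dB

The untreated sources together contribute 10^(75.7/10) + 10^(72.8/10) = 5.621e+07, i.e. 77.50 dB SPL.
To meet 79.8 dB SPL overall, the treated CNC lathe may contribute at most 10^(79.8/10) − 5.621e+07 = 3.929e+07, i.e. 75.94 dB SPL.
Required insertion loss = 81.1 − 75.94 = 5.16 dB.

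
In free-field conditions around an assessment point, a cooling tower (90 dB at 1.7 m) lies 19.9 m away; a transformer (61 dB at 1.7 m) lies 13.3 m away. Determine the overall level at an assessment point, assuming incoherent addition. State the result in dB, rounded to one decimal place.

First find each source's level at the receiver (point-source: −20·log₁₀(r/r_ref)), then combine on an intensity basis.
cooling tower: 90 − 20·log₁₀(19.9/1.7) = 90 − 21.37 = 68.63 dB.
transformer: 61 − 20·log₁₀(13.3/1.7) = 61 − 17.87 = 43.13 dB.
Σ 10^(L/10) = 7.318e+06 → L_total = 10·log₁₀(7.318e+06) = 68.64 dB.

68.6 dB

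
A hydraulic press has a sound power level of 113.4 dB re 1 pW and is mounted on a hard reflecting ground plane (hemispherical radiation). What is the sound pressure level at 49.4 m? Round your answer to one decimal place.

Free-field hemispherical radiation: L_p = L_w − 10·log₁₀(2π·r²), r = 49.4 m.
2π·r² = 1.533e+04 m², 10·log₁₀ of that is 41.856 dB.
L_p = 113.4 − 41.856 = 71.54 dB.

71.5 dB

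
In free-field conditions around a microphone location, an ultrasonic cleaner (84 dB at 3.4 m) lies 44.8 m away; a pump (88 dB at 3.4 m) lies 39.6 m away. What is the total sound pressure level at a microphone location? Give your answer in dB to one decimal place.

67.9 dB

Apply inverse-square spreading to bring every level to the receiver, then sum 10^(L/10).
ultrasonic cleaner: 84 − 20·log₁₀(44.8/3.4) = 84 − 22.40 = 61.60 dB.
pump: 88 − 20·log₁₀(39.6/3.4) = 88 − 21.32 = 66.68 dB.
Σ 10^(L/10) = 6.098e+06 → L_total = 10·log₁₀(6.098e+06) = 67.85 dB.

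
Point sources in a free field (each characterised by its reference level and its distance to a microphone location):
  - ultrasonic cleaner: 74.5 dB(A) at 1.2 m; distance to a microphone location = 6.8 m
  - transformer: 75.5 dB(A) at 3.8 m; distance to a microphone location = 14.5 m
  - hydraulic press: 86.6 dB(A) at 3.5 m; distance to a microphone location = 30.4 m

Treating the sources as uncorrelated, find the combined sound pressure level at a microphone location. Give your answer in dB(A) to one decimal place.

First find each source's level at the receiver (point-source: −20·log₁₀(r/r_ref)), then combine on an intensity basis.
ultrasonic cleaner: 74.5 − 20·log₁₀(6.8/1.2) = 74.5 − 15.07 = 59.43 dB(A).
transformer: 75.5 − 20·log₁₀(14.5/3.8) = 75.5 − 11.63 = 63.87 dB(A).
hydraulic press: 86.6 − 20·log₁₀(30.4/3.5) = 86.6 − 18.78 = 67.82 dB(A).
Σ 10^(L/10) = 9.373e+06 → L_total = 10·log₁₀(9.373e+06) = 69.72 dB(A).

69.7 dB(A)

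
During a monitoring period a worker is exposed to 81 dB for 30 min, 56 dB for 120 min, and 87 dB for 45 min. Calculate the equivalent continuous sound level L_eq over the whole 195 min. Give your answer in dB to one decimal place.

81.3 dB

The energy average is taken in the linear domain: L_eq = 10·log₁₀[(Σ tᵢ·10^(Lᵢ/10))/T], T = 195 min.
Σ tᵢ·10^(Lᵢ/10) = 30·10^(81/10) + 120·10^(56/10) + 45·10^(87/10) = 2.638e+10.
L_eq = 10·log₁₀(2.638e+10/195) = 81.31 dB.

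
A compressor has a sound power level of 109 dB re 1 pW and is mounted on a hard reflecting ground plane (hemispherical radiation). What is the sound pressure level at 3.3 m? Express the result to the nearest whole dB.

Free-field hemispherical radiation: L_p = L_w − 10·log₁₀(2π·r²), r = 3.3 m.
2π·r² = 68.42 m², 10·log₁₀ of that is 18.352 dB.
L_p = 109 − 18.352 = 90.65 dB.

91 dB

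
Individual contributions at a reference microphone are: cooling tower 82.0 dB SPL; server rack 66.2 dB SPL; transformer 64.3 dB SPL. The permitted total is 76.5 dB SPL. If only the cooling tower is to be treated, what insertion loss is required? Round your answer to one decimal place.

6.2 dB

The untreated sources together contribute 10^(66.2/10) + 10^(64.3/10) = 6.860e+06, i.e. 68.36 dB SPL.
To meet 76.5 dB SPL overall, the treated cooling tower may contribute at most 10^(76.5/10) − 6.860e+06 = 3.781e+07, i.e. 75.78 dB SPL.
Required insertion loss = 82.0 − 75.78 = 6.22 dB.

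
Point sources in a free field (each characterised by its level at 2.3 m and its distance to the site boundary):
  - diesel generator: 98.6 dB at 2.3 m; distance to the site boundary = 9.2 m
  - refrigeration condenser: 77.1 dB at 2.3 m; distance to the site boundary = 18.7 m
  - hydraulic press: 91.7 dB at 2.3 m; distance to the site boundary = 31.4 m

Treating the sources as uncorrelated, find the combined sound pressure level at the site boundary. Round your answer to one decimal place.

86.6 dB

Propagate each source to the receiver with L = L_ref − 20·log₁₀(r/r_ref), then add intensities.
diesel generator: 98.6 − 20·log₁₀(9.2/2.3) = 98.6 − 12.04 = 86.56 dB.
refrigeration condenser: 77.1 − 20·log₁₀(18.7/2.3) = 77.1 − 18.20 = 58.90 dB.
hydraulic press: 91.7 − 20·log₁₀(31.4/2.3) = 91.7 − 22.70 = 69.00 dB.
Σ 10^(L/10) = 4.615e+08 → L_total = 10·log₁₀(4.615e+08) = 86.64 dB.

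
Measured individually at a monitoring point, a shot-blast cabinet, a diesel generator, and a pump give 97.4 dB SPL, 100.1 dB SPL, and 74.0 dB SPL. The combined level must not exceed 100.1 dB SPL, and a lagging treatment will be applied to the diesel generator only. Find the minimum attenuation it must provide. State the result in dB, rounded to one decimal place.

Fixed contribution from the other sources: Σ 10^(L/10) = 10^(97.4/10) + 10^(74.0/10) = 5.521e+09 (97.42 dB SPL).
The limit corresponds to 10^(100.1/10) = 1.023e+10; subtracting the fixed part leaves 4.712e+09 for the diesel generator, i.e. 96.73 dB SPL.
Required insertion loss = 100.1 − 96.73 = 3.37 dB.

3.4 dB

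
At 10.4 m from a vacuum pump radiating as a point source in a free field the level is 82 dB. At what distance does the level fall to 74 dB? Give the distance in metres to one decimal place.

The 8.0 dB drop corresponds to a distance ratio of 10^(8.0/20) for a point source.
r₂ = 10.4·10^((82−74)/20) = 10.4·10^(8.0/20) = 26.12 m.

26.1 m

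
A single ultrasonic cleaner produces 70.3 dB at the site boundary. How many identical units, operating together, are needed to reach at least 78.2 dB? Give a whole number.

The shortfall is 78.2 − 70.3 = 7.9 dB, and N units add 10·log₁₀ N, so need 10·log₁₀ N ≥ 7.9.
N ≥ 10^(7.9/10) = 6.166, so N = 7.

7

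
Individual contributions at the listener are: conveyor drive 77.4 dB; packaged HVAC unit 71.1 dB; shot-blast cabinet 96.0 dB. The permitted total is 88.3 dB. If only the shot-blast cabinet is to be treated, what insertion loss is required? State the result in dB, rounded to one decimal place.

The untreated sources together contribute 10^(77.4/10) + 10^(71.1/10) = 6.784e+07, i.e. 78.31 dB.
To meet 88.3 dB overall, the treated shot-blast cabinet may contribute at most 10^(88.3/10) − 6.784e+07 = 6.082e+08, i.e. 87.84 dB.
So the shot-blast cabinet must be reduced from 96.0 to 87.84 dB: IL = 8.16 dB.

8.2 dB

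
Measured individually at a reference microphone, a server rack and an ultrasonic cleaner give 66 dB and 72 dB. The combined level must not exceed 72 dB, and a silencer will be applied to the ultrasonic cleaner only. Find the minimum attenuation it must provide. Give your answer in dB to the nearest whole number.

1 dB

Everything except the ultrasonic cleaner sums to 10^(66/10) = 3.981e+06 in linear terms, 66.00 dB.
To meet 72 dB overall, the treated ultrasonic cleaner may contribute at most 10^(72/10) − 3.981e+06 = 1.187e+07, i.e. 70.74 dB.
Required insertion loss = 72 − 70.74 = 1.26 dB.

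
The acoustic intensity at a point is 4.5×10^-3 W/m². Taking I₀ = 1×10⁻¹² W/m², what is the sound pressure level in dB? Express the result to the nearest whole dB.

97 dB

Dividing by I₀ shifts the exponent by 12: I/I₀ = 4.5×10^9.
L = 10·(0.6532 + 9) = 96.53 dB.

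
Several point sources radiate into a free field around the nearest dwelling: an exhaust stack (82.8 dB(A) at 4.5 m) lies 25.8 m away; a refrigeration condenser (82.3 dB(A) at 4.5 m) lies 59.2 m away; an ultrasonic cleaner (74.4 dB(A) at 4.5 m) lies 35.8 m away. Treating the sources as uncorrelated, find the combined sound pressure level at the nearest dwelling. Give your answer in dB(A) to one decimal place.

68.6 dB(A)

Apply inverse-square spreading to bring every level to the receiver, then sum 10^(L/10).
exhaust stack: 82.8 − 20·log₁₀(25.8/4.5) = 82.8 − 15.17 = 67.63 dB(A).
refrigeration condenser: 82.3 − 20·log₁₀(59.2/4.5) = 82.3 − 22.38 = 59.92 dB(A).
ultrasonic cleaner: 74.4 − 20·log₁₀(35.8/4.5) = 74.4 − 18.01 = 56.39 dB(A).
Σ 10^(L/10) = 7.213e+06 → L_total = 10·log₁₀(7.213e+06) = 68.58 dB(A).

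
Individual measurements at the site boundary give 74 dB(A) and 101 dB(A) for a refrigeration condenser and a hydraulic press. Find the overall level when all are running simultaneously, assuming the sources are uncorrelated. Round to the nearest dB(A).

Incoherent sources combine by intensity addition: L_total = 10·log₁₀(Σ 10^(L_i/10)).
Σ 10^(L/10) = 10^(74/10) + 10^(101/10) = 1.261e+10.
L_total = 10·log₁₀(1.261e+10) = 101.01 dB(A).

101 dB(A)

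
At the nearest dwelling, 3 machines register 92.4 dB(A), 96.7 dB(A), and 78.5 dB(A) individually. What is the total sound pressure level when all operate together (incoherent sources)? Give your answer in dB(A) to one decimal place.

98.1 dB(A)

For uncorrelated sources the intensities add, so convert each level to linear form, sum, and take 10·log₁₀ of the total.
Σ 10^(L/10) = 10^(92.4/10) + 10^(96.7/10) + 10^(78.5/10) = 6.486e+09.
L_total = 10·log₁₀(6.486e+09) = 98.12 dB(A).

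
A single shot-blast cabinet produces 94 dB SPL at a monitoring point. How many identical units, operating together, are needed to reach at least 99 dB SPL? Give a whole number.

4

The shortfall is 99 − 94 = 5.0 dB, and N units add 10·log₁₀ N, so need 10·log₁₀ N ≥ 5.0.
N ≥ 10^(5.0/10) = 3.162, so N = 4.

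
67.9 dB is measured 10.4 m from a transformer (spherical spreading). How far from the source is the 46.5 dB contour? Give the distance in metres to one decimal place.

122.2 m

For a point source L₁ − L₂ = 20·log₁₀(r₂/r₁), so r₂ = r₁·10^((L₁−L₂)/20).
r₂ = 10.4·10^((67.9−46.5)/20) = 10.4·10^(21.4/20) = 122.19 m.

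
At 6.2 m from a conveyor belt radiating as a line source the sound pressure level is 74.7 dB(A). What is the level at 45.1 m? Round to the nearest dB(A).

66 dB(A)

For a line source, L₂ = L₁ − 10·log₁₀(r₂/r₁).
L₂ = 74.7 − 10·log₁₀(45.1/6.2) = 74.7 − 8.618 = 66.08 dB(A).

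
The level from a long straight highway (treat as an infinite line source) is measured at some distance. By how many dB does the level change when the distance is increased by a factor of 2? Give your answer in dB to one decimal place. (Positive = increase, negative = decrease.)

With cylindrical spreading the level changes by −10·log₁₀(r₂/r₁).
ΔL = −10·log₁₀(2) = -3.01 dB.

-3.0 dB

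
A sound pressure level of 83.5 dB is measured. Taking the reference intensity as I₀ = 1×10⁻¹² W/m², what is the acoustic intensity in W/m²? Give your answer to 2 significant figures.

0.00022 W/m²

I/I₀ = 10^(83.5/10) = 2.239e+08, so I = 2.239e+08 × 10⁻¹² W/m².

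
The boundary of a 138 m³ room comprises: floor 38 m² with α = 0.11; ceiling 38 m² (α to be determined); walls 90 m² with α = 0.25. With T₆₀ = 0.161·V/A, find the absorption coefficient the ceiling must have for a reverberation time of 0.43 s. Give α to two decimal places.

0.66

A = 0.161·V/T₆₀ = 0.161·138/0.43 = 51.67 m² sabins.
Absorption from the other surfaces = 38·0.11 + 90·0.25 = 26.68 m², so the ceiling must supply 24.99 m² over 38 m².
α = 24.99/38 = 0.658.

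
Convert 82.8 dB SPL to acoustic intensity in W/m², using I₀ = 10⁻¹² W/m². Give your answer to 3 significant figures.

L = 10·log₁₀(I/I₀) ⇒ I = I₀·10^(L/10) = 10⁻¹² × 10^8.28.

0.000191 W/m²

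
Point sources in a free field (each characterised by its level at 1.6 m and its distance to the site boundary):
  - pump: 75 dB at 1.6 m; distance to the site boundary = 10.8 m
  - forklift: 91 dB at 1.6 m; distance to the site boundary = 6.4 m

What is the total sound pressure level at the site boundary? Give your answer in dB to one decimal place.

First find each source's level at the receiver (point-source: −20·log₁₀(r/r_ref)), then combine on an intensity basis.
pump: 75 − 20·log₁₀(10.8/1.6) = 75 − 16.59 = 58.41 dB.
forklift: 91 − 20·log₁₀(6.4/1.6) = 91 − 12.04 = 78.96 dB.
Σ 10^(L/10) = 7.938e+07 → L_total = 10·log₁₀(7.938e+07) = 79.00 dB.

79.0 dB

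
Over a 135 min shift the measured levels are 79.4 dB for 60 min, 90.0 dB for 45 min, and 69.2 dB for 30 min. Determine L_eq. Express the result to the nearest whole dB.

Weight each interval's intensity by its duration and average over T = 135 min:
Σ tᵢ·10^(Lᵢ/10) = 60·10^(79.4/10) + 45·10^(90.0/10) + 30·10^(69.2/10) = 5.048e+10.
L_eq = 10·log₁₀(5.048e+10/135) = 85.73 dB.

86 dB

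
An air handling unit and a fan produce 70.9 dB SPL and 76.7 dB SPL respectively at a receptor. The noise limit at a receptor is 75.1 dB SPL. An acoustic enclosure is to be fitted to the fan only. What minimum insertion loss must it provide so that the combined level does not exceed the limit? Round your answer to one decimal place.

Everything except the fan sums to 10^(70.9/10) = 1.230e+07 in linear terms, 70.90 dB SPL.
The limit corresponds to 10^(75.1/10) = 3.236e+07; subtracting the fixed part leaves 2.006e+07 for the fan, i.e. 73.02 dB SPL.
So the fan must be reduced from 76.7 to 73.02 dB SPL: IL = 3.68 dB.

3.7 dB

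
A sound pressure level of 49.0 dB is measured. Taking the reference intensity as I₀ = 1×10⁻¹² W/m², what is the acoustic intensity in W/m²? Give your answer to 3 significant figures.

7.94e-08 W/m²

I/I₀ = 10^(49.0/10) = 7.943e+04, so I = 7.943e+04 × 10⁻¹² W/m².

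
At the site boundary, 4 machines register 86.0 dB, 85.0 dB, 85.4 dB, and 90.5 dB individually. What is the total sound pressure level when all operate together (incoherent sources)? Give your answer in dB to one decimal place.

93.4 dB

Incoherent sources combine by intensity addition: L_total = 10·log₁₀(Σ 10^(L_i/10)).
Σ 10^(L/10) = 10^(86.0/10) + 10^(85.0/10) + 10^(85.4/10) + 10^(90.5/10) = 2.183e+09.
L_total = 10·log₁₀(2.183e+09) = 93.39 dB.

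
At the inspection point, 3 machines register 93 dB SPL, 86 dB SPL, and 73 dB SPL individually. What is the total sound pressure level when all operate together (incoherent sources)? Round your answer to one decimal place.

93.8 dB SPL

Incoherent sources combine by intensity addition: L_total = 10·log₁₀(Σ 10^(L_i/10)).
Σ 10^(L/10) = 10^(93/10) + 10^(86/10) + 10^(73/10) = 2.413e+09.
L_total = 10·log₁₀(2.413e+09) = 93.83 dB SPL.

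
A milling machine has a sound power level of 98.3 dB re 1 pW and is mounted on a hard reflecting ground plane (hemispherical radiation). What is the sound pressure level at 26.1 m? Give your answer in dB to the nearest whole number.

The power spreads over a hemisphere of area 2π·r², so L_p = L_w − 10·log₁₀(2π·r²).
2π·r² = 4280 m², 10·log₁₀ of that is 36.315 dB.
L_p = 98.3 − 36.315 = 61.99 dB.

62 dB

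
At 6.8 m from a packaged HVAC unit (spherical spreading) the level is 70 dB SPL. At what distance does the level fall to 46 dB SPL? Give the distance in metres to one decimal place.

107.8 m

Point-source spreading drops the level by 20·log₁₀(r₂/r₁); inverting, r₂/r₁ = 10^(ΔL/20).
r₂ = 6.8·10^((70−46)/20) = 6.8·10^(24.0/20) = 107.77 m.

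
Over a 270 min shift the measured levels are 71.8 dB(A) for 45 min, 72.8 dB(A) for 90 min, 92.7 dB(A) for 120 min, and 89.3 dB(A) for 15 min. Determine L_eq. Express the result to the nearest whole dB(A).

The energy average is taken in the linear domain: L_eq = 10·log₁₀[(Σ tᵢ·10^(Lᵢ/10))/T], T = 270 min.
Σ tᵢ·10^(Lᵢ/10) = 45·10^(71.8/10) + 90·10^(72.8/10) + 120·10^(92.7/10) + 15·10^(89.3/10) = 2.386e+11.
L_eq = 10·log₁₀(2.386e+11/270) = 89.46 dB(A).

89 dB(A)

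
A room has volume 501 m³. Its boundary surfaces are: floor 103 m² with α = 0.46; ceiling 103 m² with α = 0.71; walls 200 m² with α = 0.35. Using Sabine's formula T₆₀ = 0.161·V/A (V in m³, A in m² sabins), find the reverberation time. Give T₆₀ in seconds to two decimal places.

0.42 s

Summing Sᵢαᵢ: 103·0.46 + 103·0.71 + 200·0.35 = 190.51 m².
T₆₀ = 0.161 × 501 / 190.51 = 0.423 s.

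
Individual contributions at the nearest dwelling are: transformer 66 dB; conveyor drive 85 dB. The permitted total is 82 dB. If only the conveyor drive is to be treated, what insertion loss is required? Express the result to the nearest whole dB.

Fixed contribution from the other source: Σ 10^(L/10) = 10^(66/10) = 3.981e+06 (66.00 dB).
To meet 82 dB overall, the treated conveyor drive may contribute at most 10^(82/10) − 3.981e+06 = 1.545e+08, i.e. 81.89 dB.
So the conveyor drive must be reduced from 85 to 81.89 dB: IL = 3.11 dB.

3 dB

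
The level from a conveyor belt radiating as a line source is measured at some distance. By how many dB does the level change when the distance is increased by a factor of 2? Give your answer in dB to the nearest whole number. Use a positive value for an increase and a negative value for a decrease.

A line source loses 3 dB per doubling of distance; generally ΔL = −10·log₁₀(r₂/r₁).
ΔL = −10·log₁₀(2) = -3.01 dB.

-3 dB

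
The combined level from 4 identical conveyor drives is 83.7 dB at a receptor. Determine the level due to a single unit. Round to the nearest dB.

78 dB

For N identical incoherent sources L_total = L₁ + 10·log₁₀ N, so L₁ = 83.7 − 10·log₁₀(4) = 83.7 − 6.021.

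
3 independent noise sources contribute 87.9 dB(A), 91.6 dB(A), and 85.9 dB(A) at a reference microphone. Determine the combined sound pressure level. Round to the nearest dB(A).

Incoherent sources combine by intensity addition: L_total = 10·log₁₀(Σ 10^(L_i/10)).
Σ 10^(L/10) = 10^(87.9/10) + 10^(91.6/10) + 10^(85.9/10) = 2.451e+09.
L_total = 10·log₁₀(2.451e+09) = 93.89 dB(A).

94 dB(A)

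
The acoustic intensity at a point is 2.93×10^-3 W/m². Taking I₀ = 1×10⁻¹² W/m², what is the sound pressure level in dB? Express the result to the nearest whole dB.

95 dB

L = 10·log₁₀(I/I₀) = 10·log₁₀(2.93×10^-3/10⁻¹²) = 10·log₁₀(2.93×10^9).
L = 10·(0.4669 + 9) = 94.67 dB.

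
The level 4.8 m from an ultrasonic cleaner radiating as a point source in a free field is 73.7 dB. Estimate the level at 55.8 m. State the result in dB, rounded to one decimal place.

52.4 dB

Spherical spreading from a point source gives a 20·log₁₀(r₂/r₁) drop.
L₂ = 73.7 − 20·log₁₀(55.8/4.8) = 73.7 − 21.308 = 52.39 dB.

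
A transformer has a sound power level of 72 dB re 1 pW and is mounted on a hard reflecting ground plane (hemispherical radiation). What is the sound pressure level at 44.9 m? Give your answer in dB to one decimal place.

The power spreads over a hemisphere of area 2π·r², so L_p = L_w − 10·log₁₀(2π·r²).
2π·r² = 1.267e+04 m², 10·log₁₀ of that is 41.027 dB.
L_p = 72 − 41.027 = 30.97 dB.

31.0 dB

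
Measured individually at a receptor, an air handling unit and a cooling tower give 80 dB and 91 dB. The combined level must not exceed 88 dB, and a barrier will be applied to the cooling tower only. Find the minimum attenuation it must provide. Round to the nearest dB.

4 dB

The untreated sources together contribute 10^(80/10) = 1.000e+08, i.e. 80.00 dB.
The limit corresponds to 10^(88/10) = 6.310e+08; subtracting the fixed part leaves 5.310e+08 for the cooling tower, i.e. 87.25 dB.
So the cooling tower must be reduced from 91 to 87.25 dB: IL = 3.75 dB.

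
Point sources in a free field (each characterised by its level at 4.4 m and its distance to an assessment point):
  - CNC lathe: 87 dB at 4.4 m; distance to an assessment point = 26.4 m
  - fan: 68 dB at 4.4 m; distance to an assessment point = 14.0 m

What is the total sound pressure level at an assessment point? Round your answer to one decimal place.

71.6 dB

Propagate each source to the receiver with L = L_ref − 20·log₁₀(r/r_ref), then add intensities.
CNC lathe: 87 − 20·log₁₀(26.4/4.4) = 87 − 15.56 = 71.44 dB.
fan: 68 − 20·log₁₀(14.0/4.4) = 68 − 10.05 = 57.95 dB.
Σ 10^(L/10) = 1.455e+07 → L_total = 10·log₁₀(1.455e+07) = 71.63 dB.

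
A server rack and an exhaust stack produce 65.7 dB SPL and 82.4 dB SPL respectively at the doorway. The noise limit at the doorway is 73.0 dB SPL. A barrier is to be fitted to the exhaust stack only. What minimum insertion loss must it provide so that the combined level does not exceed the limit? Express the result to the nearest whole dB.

Everything except the exhaust stack sums to 10^(65.7/10) = 3.715e+06 in linear terms, 65.70 dB SPL.
The limit corresponds to 10^(73.0/10) = 1.995e+07; subtracting the fixed part leaves 1.624e+07 for the exhaust stack, i.e. 72.11 dB SPL.
So the exhaust stack must be reduced from 82.4 to 72.11 dB SPL: IL = 10.29 dB.

10 dB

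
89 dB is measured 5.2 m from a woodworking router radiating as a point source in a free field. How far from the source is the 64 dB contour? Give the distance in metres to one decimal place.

92.5 m

The 25.0 dB drop corresponds to a distance ratio of 10^(25.0/20) for a point source.
r₂ = 5.2·10^((89−64)/20) = 5.2·10^(25.0/20) = 92.47 m.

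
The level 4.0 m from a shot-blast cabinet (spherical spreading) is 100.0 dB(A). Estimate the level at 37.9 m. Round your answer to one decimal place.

80.5 dB(A)

For a point source, L₂ = L₁ − 20·log₁₀(r₂/r₁).
L₂ = 100.0 − 20·log₁₀(37.9/4.0) = 100.0 − 19.532 = 80.47 dB(A).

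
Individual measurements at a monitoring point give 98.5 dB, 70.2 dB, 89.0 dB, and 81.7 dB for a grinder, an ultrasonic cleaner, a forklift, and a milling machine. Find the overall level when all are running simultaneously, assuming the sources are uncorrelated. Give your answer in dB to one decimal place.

99.0 dB

Incoherent sources combine by intensity addition: L_total = 10·log₁₀(Σ 10^(L_i/10)).
Σ 10^(L/10) = 10^(98.5/10) + 10^(70.2/10) + 10^(89.0/10) + 10^(81.7/10) = 8.032e+09.
L_total = 10·log₁₀(8.032e+09) = 99.05 dB.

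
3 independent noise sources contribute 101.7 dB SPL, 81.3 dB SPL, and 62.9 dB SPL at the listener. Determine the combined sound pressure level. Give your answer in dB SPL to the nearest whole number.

102 dB SPL

For uncorrelated sources the intensities add, so convert each level to linear form, sum, and take 10·log₁₀ of the total.
Σ 10^(L/10) = 10^(101.7/10) + 10^(81.3/10) + 10^(62.9/10) = 1.493e+10.
L_total = 10·log₁₀(1.493e+10) = 101.74 dB SPL.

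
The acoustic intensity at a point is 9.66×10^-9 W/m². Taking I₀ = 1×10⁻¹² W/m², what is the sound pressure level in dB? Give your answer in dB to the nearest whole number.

40 dB

L = 10·log₁₀(I/I₀) = 10·log₁₀(9.66×10^-9/10⁻¹²) = 10·log₁₀(9.66×10^3).
L = 10·(0.9850 + 3) = 39.85 dB.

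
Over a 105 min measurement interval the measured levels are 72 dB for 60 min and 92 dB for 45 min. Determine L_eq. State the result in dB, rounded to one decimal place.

Weight each interval's intensity by its duration and average over T = 105 min:
Σ tᵢ·10^(Lᵢ/10) = 60·10^(72/10) + 45·10^(92/10) = 7.227e+10.
L_eq = 10·log₁₀(7.227e+10/105) = 88.38 dB.

88.4 dB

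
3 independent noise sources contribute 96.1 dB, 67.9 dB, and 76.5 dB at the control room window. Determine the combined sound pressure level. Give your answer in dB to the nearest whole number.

96 dB

For uncorrelated sources the intensities add, so convert each level to linear form, sum, and take 10·log₁₀ of the total.
Σ 10^(L/10) = 10^(96.1/10) + 10^(67.9/10) + 10^(76.5/10) = 4.125e+09.
L_total = 10·log₁₀(4.125e+09) = 96.15 dB.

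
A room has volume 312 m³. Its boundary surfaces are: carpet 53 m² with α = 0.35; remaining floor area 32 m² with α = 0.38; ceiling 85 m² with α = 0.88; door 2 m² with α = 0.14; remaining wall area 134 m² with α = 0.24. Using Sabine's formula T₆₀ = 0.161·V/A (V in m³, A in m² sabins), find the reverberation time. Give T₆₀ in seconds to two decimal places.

Summing Sᵢαᵢ: 53·0.35 + 32·0.38 + 85·0.88 + 2·0.14 + 134·0.24 = 137.95 m².
T₆₀ = 0.161·V/A = 0.161·312/137.95 = 0.364 s.

0.36 s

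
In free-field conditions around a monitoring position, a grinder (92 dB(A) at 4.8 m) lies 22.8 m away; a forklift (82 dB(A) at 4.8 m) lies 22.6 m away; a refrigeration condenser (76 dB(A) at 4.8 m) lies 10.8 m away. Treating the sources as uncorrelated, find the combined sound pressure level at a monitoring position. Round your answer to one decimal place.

Apply inverse-square spreading to bring every level to the receiver, then sum 10^(L/10).
grinder: 92 − 20·log₁₀(22.8/4.8) = 92 − 13.53 = 78.47 dB(A).
forklift: 82 − 20·log₁₀(22.6/4.8) = 82 − 13.46 = 68.54 dB(A).
refrigeration condenser: 76 − 20·log₁₀(10.8/4.8) = 76 − 7.04 = 68.96 dB(A).
Σ 10^(L/10) = 8.526e+07 → L_total = 10·log₁₀(8.526e+07) = 79.31 dB(A).

79.3 dB(A)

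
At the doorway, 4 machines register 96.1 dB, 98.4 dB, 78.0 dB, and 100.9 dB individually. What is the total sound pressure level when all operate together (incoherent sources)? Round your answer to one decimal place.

103.7 dB

Incoherent sources combine by intensity addition: L_total = 10·log₁₀(Σ 10^(L_i/10)).
Σ 10^(L/10) = 10^(96.1/10) + 10^(98.4/10) + 10^(78.0/10) + 10^(100.9/10) = 2.336e+10.
L_total = 10·log₁₀(2.336e+10) = 103.68 dB.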